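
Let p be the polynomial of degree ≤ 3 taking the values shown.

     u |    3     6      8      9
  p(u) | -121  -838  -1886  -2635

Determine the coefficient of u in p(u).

4

Write p(u) = au^3 + bu^2 + cu + d. Substituting each data point gives a linear system:
  27a + 9b + 3c + d = -121
  216a + 36b + 6c + d = -838
  512a + 64b + 8c + d = -1886
  729a + 81b + 9c + d = -2635
Solving the system yields a = -3, b = -6, c = 4, d = 2.
So p(u) = -3u³ - 6u² + 4u + 2.
The coefficient of u is 4.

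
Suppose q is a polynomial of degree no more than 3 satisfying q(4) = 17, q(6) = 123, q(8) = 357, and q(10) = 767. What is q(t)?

q(t) = t^3 - 2t^2 - 3t - 3

Using the Lagrange interpolation formula with nodes 4, 6, 8, 10:
  L_0(t) = (t - 6)(t - 8)(t - 10) / -48
  L_1(t) = (t - 4)(t - 8)(t - 10) / 16
  L_2(t) = (t - 4)(t - 6)(t - 10) / -16
  L_3(t) = (t - 4)(t - 6)(t - 8) / 48
Then q(t) = 17·L_0(t) + 123·L_1(t) + 357·L_2(t) + 767·L_3(t).
Expanding and collecting terms gives q(t) = t^3 - 2t^2 - 3t - 3.
Check: q(6) = 123. ✓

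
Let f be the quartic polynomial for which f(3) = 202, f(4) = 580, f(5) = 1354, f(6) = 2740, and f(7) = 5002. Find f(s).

f(s) = 2s^4 + 4s^2 + 4

Write f(s) = as^4 + bs^3 + cs^2 + ds + e. Substituting each data point gives a linear system:
  81a + 27b + 9c + 3d + e = 202
  256a + 64b + 16c + 4d + e = 580
  625a + 125b + 25c + 5d + e = 1354
  1296a + 216b + 36c + 6d + e = 2740
  2401a + 343b + 49c + 7d + e = 5002
Solving the system yields a = 2, b = 0, c = 4, d = 0, e = 4.
So f(s) = 2s^4 + 4s^2 + 4.
Check: f(4) = 580. ✓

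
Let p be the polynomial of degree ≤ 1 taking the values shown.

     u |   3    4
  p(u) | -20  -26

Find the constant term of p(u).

-2

Write p(u) = au + b. Substituting each data point gives a linear system:
  3a + b = -20
  4a + b = -26
Solving the system yields a = -6, b = -2.
So p(u) = -6u - 2.
The constant term is -2.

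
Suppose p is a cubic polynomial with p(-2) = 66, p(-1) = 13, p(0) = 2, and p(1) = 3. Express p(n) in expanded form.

p(n) = -5n^3 + 6n^2 + 2

Using the Lagrange interpolation formula with nodes -2, -1, 0, 1:
  L_0(n) = (n + 1)n(n - 1) / -6
  L_1(n) = (n + 2)n(n - 1) / 2
  L_2(n) = (n + 2)(n + 1)(n - 1) / -2
  L_3(n) = (n + 2)(n + 1)n / 6
Then p(n) = 66·L_0(n) + 13·L_1(n) + 2·L_2(n) + 3·L_3(n).
Expanding and collecting terms gives p(n) = -5n³ + 6n² + 2.
Check: p(-1) = 13. ✓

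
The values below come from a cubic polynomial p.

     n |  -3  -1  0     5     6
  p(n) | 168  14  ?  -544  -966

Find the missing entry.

6

The 4 known points determine the degree-3 polynomial uniquely.
Write p(n) = an^3 + bn^2 + cn + d. Substituting each data point gives a linear system:
  -27a + 9b - 3c + d = 168
  -a + b - c + d = 14
  125a + 25b + 5c + d = -544
  216a + 36b + 6c + d = -966
Solving the system yields a = -5, b = 3, c = 0, d = 6.
So p(n) = -5n^3 + 3n^2 + 6.
Then p(0) = 6.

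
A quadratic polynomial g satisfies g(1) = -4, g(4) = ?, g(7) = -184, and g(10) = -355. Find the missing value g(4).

On equispaced nodes a degree-2 polynomial has vanishing third forward difference, so
  - g(1) + 3·g(4) - 3·g(7) + g(10) = 0.
Substituting the known values and solving for g(4):
  3·g(4) = -201
  g(4) = -67.

-67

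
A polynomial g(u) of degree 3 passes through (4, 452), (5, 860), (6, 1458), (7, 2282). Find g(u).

g(u) = 6u^3 + 5u^2 - 3u

Write g(u) = au^3 + bu^2 + cu + d. Substituting each data point gives a linear system:
  64a + 16b + 4c + d = 452
  125a + 25b + 5c + d = 860
  216a + 36b + 6c + d = 1458
  343a + 49b + 7c + d = 2282
Solving the system yields a = 6, b = 5, c = -3, d = 0.
So g(u) = 6u^3 + 5u^2 - 3u.
Check: g(7) = 2282. ✓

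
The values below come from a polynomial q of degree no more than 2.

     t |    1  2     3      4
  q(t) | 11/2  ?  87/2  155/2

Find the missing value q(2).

The 3 known points determine the degree-2 polynomial uniquely.
Write q(t) = at^2 + bt + c. Substituting each data point gives a linear system:
  a + b + c = 11/2
  9a + 3b + c = 87/2
  16a + 4b + c = 155/2
Solving the system yields a = 5, b = -1, c = 3/2.
So q(t) = 5t² - t + 3/2.
Then q(2) = 39/2.

39/2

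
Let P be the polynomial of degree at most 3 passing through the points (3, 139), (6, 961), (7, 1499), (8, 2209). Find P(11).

5611

Write P(u) = au^3 + bu^2 + cu + d. Substituting each data point gives a linear system:
  27a + 9b + 3c + d = 139
  216a + 36b + 6c + d = 961
  343a + 49b + 7c + d = 1499
  512a + 64b + 8c + d = 2209
Solving the system yields a = 4, b = 2, c = 4, d = 1.
So P(u) = 4u³ + 2u² + 4u + 1.
Then P(11) = 5611.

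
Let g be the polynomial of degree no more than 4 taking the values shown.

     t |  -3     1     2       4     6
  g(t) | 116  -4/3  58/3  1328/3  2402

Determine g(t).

Write g(t) = at^4 + bt^3 + ct^2 + dt + e. Substituting each data point gives a linear system:
  81a - 27b + 9c - 3d + e = 116
  a + b + c + d + e = -4/3
  16a + 8b + 4c + 2d + e = 58/3
  256a + 64b + 16c + 4d + e = 1328/3
  1296a + 216b + 36c + 6d + e = 2402
Solving the system yields a = 2, b = -1/3, c = -4, d = 5, e = -4.
So g(t) = 2t⁴ - (1/3)t³ - 4t² + 5t - 4.
Check: g(2) = 58/3. ✓

g(t) = 2t^4 - (1/3)t^3 - 4t^2 + 5t - 4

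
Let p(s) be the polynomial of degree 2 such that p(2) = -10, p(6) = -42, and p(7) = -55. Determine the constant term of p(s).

-6

Write p(s) = as^2 + bs + c. Substituting each data point gives a linear system:
  4a + 2b + c = -10
  36a + 6b + c = -42
  49a + 7b + c = -55
Solving the system yields a = -1, b = 0, c = -6.
So p(s) = -s^2 - 6.
The constant term is -6.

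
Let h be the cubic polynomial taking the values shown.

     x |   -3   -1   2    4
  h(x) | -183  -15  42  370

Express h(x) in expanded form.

h(x) = 6x^3 - x^2 + 2x - 6

Using the Lagrange interpolation formula with nodes -3, -1, 2, 4:
  L_0(x) = (x + 1)(x - 2)(x - 4) / -70
  L_1(x) = (x + 3)(x - 2)(x - 4) / 30
  L_2(x) = (x + 3)(x + 1)(x - 4) / -30
  L_3(x) = (x + 3)(x + 1)(x - 2) / 70
Then h(x) = -183·L_0(x) - 15·L_1(x) + 42·L_2(x) + 370·L_3(x).
Expanding and collecting terms gives h(x) = 6x^3 - x^2 + 2x - 6.
Check: h(2) = 42. ✓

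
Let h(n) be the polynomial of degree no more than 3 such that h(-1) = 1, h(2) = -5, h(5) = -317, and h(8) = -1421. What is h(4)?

-149

Using the Lagrange interpolation formula with nodes -1, 2, 5, 8:
  L_0(n) = (n - 2)(n - 5)(n - 8) / -162
  L_1(n) = (n + 1)(n - 5)(n - 8) / 54
  L_2(n) = (n + 1)(n - 2)(n - 8) / -54
  L_3(n) = (n + 1)(n - 2)(n - 5) / 162
Then h(n) = 1·L_0(n) - 5·L_1(n) - 317·L_2(n) - 1421·L_3(n).
Expanding and collecting terms gives h(n) = -3n^3 + n^2 + 6n + 3.
Evaluating at n = 4: h(4) = -149.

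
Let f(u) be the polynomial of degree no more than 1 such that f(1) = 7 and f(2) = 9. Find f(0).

5

Using the Lagrange interpolation formula with nodes 1, 2:
  L_0(u) = (u - 2) / -1
  L_1(u) = (u - 1) / 1
Then f(u) = 7·L_0(u) + 9·L_1(u).
Expanding and collecting terms gives f(u) = 2u + 5.
Evaluating at u = 0: f(0) = 5.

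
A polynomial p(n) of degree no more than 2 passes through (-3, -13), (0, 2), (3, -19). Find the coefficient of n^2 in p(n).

Write p(n) = an^2 + bn + c. Substituting each data point gives a linear system:
  9a - 3b + c = -13
  c = 2
  9a + 3b + c = -19
Solving the system yields a = -2, b = -1, c = 2.
So p(n) = -2n² - n + 2.
The leading coefficient is -2.

-2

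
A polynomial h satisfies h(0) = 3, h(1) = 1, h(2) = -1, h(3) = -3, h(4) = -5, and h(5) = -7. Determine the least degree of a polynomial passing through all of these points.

1

Forward differences of the values at n = 0, 1, 2, 3, 4, 5:
  h  : 3  1  -1  -3  -5  -7
  Δ  : -2  -2  -2  -2  -2
  Δ^2: 0  0  0  0
  Δ^3: 0  0  0
  Δ^4: 0  0
  Δ^5: 0
The first differences are constant (-2) and nonzero, while all higher differences vanish, so the minimal degree is 1.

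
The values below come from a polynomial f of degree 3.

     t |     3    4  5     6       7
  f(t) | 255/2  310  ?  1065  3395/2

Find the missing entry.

1225/2

On equispaced nodes a degree-3 polynomial has vanishing fourth forward difference, so
  f(3) - 4·f(4) + 6·f(5) - 4·f(6) + f(7) = 0.
Substituting the known values and solving for f(5):
  6·f(5) = 3675
  f(5) = 1225/2.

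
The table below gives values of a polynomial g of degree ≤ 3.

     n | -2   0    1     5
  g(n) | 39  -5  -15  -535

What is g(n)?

Write g(n) = an^3 + bn^2 + cn + d. Substituting each data point gives a linear system:
  -8a + 4b - 2c + d = 39
  d = -5
  a + b + c + d = -15
  125a + 25b + 5c + d = -535
Solving the system yields a = -4, b = 0, c = -6, d = -5.
So g(n) = -4n³ - 6n - 5.
Check: g(5) = -535. ✓

g(n) = -4n^3 - 6n - 5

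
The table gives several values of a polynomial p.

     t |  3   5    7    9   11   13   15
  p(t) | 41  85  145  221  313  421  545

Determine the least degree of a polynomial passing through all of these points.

2

Forward differences of the values at t = 3, 5, 7, 9, 11, 13, 15:
  p  : 41  85  145  221  313  421  545
  Δ  : 44  60  76  92  108  124
  Δ^2: 16  16  16  16  16
  Δ^3: 0  0  0  0
  Δ^4: 0  0  0
  Δ^5: 0  0
  Δ^6: 0
The second differences are constant (16) and nonzero, while all higher differences vanish, so the minimal degree is 2.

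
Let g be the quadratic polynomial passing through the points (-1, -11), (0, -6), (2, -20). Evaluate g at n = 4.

-66

Write g(n) = an^2 + bn + c. Substituting each data point gives a linear system:
  a - b + c = -11
  c = -6
  4a + 2b + c = -20
Solving the system yields a = -4, b = 1, c = -6.
So g(n) = -4n² + n - 6.
Then g(4) = -66.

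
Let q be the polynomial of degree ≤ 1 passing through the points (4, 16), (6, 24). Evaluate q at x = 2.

8

Using the Lagrange interpolation formula with nodes 4, 6:
  L_0(x) = (x - 6) / -2
  L_1(x) = (x - 4) / 2
Then q(x) = 16·L_0(x) + 24·L_1(x).
Expanding and collecting terms gives q(x) = 4x.
Evaluating at x = 2: q(2) = 8.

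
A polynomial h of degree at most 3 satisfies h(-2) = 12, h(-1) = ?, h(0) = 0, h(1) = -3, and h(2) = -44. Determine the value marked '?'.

The 4 known points determine the degree-3 polynomial uniquely.
Write h(t) = at^3 + bt^2 + ct + d. Substituting each data point gives a linear system:
  -8a + 4b - 2c + d = 12
  d = 0
  a + b + c + d = -3
  8a + 4b + 2c + d = -44
Solving the system yields a = -5, b = -4, c = 6, d = 0.
So h(t) = -5t³ - 4t² + 6t.
Then h(-1) = -5.

-5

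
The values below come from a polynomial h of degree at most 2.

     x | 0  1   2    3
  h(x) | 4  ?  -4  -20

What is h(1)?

4

On equispaced nodes a degree-2 polynomial has vanishing third forward difference, so
  - h(0) + 3·h(1) - 3·h(2) + h(3) = 0.
Substituting the known values and solving for h(1):
  3·h(1) = 12
  h(1) = 4.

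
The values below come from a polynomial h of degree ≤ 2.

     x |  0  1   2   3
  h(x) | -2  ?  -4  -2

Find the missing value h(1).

-4

On equispaced nodes a degree-2 polynomial has vanishing third forward difference, so
  - h(0) + 3·h(1) - 3·h(2) + h(3) = 0.
Substituting the known values and solving for h(1):
  3·h(1) = -12
  h(1) = -4.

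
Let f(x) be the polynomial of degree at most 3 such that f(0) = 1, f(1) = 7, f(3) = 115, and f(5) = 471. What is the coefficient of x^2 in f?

4

Write f(x) = ax^3 + bx^2 + cx + d. Substituting each data point gives a linear system:
  d = 1
  a + b + c + d = 7
  27a + 9b + 3c + d = 115
  125a + 25b + 5c + d = 471
Solving the system yields a = 3, b = 4, c = -1, d = 1.
So f(x) = 3x³ + 4x² - x + 1.
The coefficient of x^2 is 4.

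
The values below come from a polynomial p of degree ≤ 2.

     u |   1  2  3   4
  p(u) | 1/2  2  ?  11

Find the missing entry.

On equispaced nodes a degree-2 polynomial has vanishing third forward difference, so
  - p(1) + 3·p(2) - 3·p(3) + p(4) = 0.
Substituting the known values and solving for p(3):
  -3·p(3) = -33/2
  p(3) = 11/2.

11/2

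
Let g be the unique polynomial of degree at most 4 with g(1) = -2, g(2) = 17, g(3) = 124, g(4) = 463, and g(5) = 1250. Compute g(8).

9539

Forward differences of the values at s = 1, 2, 3, 4, 5:
  g  : -2  17  124  463  1250
  Δ  : 19  107  339  787
  Δ^2: 88  232  448
  Δ^3: 144  216
  Δ^4: 72
The fourth differences are constant, confirming degree 4.
Interpolating (Newton forward form) and evaluating at s = 8 gives g(8) = 9539.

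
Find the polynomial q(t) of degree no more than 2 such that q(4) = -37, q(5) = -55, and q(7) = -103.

q(t) = -2t^2 - 5

Using the Lagrange interpolation formula with nodes 4, 5, 7:
  L_0(t) = (t - 5)(t - 7) / 3
  L_1(t) = (t - 4)(t - 7) / -2
  L_2(t) = (t - 4)(t - 5) / 6
Then q(t) = -37·L_0(t) - 55·L_1(t) - 103·L_2(t).
Expanding and collecting terms gives q(t) = -2t^2 - 5.
Check: q(7) = -103. ✓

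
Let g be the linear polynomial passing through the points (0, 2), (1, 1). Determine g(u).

Write g(u) = au + b. Substituting each data point gives a linear system:
  b = 2
  a + b = 1
Solving the system yields a = -1, b = 2.
So g(u) = -u + 2.
Check: g(1) = 1. ✓

g(u) = -u + 2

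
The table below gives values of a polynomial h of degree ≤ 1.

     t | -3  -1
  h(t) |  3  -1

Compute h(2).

Using the Lagrange interpolation formula with nodes -3, -1:
  L_0(t) = (t + 1) / -2
  L_1(t) = (t + 3) / 2
Then h(t) = 3·L_0(t) - 1·L_1(t).
Expanding and collecting terms gives h(t) = -2t - 3.
Evaluating at t = 2: h(2) = -7.

-7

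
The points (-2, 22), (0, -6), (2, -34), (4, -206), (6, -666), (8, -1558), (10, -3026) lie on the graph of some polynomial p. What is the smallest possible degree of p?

Forward differences of the values at n = -2, 0, 2, 4, 6, 8, 10:
  p  : 22  -6  -34  -206  -666  -1558  -3026
  Δ  : -28  -28  -172  -460  -892  -1468
  Δ^2: 0  -144  -288  -432  -576
  Δ^3: -144  -144  -144  -144
  Δ^4: 0  0  0
  Δ^5: 0  0
  Δ^6: 0
The third differences are constant (-144) and nonzero, while all higher differences vanish, so the minimal degree is 3.

3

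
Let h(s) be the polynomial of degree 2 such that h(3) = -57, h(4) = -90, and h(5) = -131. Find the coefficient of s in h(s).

-5

Write h(s) = as^2 + bs + c. Substituting each data point gives a linear system:
  9a + 3b + c = -57
  16a + 4b + c = -90
  25a + 5b + c = -131
Solving the system yields a = -4, b = -5, c = -6.
So h(s) = -4s² - 5s - 6.
The coefficient of s is -5.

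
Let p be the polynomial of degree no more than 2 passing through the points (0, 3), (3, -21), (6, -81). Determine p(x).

p(x) = -2x^2 - 2x + 3

Write p(x) = ax^2 + bx + c. Substituting each data point gives a linear system:
  c = 3
  9a + 3b + c = -21
  36a + 6b + c = -81
Solving the system yields a = -2, b = -2, c = 3.
So p(x) = -2x^2 - 2x + 3.
Check: p(6) = -81. ✓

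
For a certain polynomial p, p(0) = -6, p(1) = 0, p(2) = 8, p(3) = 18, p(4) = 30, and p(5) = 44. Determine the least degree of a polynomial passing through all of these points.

2

Forward differences of the values at x = 0, 1, 2, 3, 4, 5:
  p  : -6  0  8  18  30  44
  Δ  : 6  8  10  12  14
  Δ^2: 2  2  2  2
  Δ^3: 0  0  0
  Δ^4: 0  0
  Δ^5: 0
The second differences are constant (2) and nonzero, while all higher differences vanish, so the minimal degree is 2.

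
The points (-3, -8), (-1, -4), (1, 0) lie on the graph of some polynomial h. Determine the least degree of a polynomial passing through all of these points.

Forward differences of the values at u = -3, -1, 1:
  h  : -8  -4  0
  Δ  : 4  4
  Δ^2: 0
The first differences are constant (4) and nonzero, while all higher differences vanish, so the minimal degree is 1.

1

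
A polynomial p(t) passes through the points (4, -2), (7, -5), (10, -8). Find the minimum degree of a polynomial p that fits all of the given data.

Forward differences of the values at t = 4, 7, 10:
  p  : -2  -5  -8
  Δ  : -3  -3
  Δ^2: 0
The first differences are constant (-3) and nonzero, while all higher differences vanish, so the minimal degree is 1.

1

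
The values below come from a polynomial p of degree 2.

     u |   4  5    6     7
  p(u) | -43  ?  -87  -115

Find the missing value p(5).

-63

On equispaced nodes a degree-2 polynomial has vanishing third forward difference, so
  - p(4) + 3·p(5) - 3·p(6) + p(7) = 0.
Substituting the known values and solving for p(5):
  3·p(5) = -189
  p(5) = -63.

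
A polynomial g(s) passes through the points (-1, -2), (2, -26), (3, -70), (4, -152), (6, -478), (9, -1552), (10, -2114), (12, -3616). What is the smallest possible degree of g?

3

Divided differences on the nodes -1, 2, 3, 4, 6, 9, 10, 12:
  order 0: -2  -26  -70  -152  -478  -1552  -2114  -3616
  order 1: -8  -44  -82  -163  -358  -562  -751
  order 2: -9  -19  -27  -39  -51  -63
  order 3: -2  -2  -2  -2  -2
  order 4: 0  0  0  0
  order 5: 0  0  0
  order 6: 0  0
  order 7: 0
The order-3 divided differences are all -2 (nonzero) and every higher order vanishes, so the data lies on a polynomial of degree exactly 3.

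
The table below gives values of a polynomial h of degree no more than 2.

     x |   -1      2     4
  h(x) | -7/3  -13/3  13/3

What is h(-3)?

9

Write h(x) = ax^2 + bx + c. Substituting each data point gives a linear system:
  a - b + c = -7/3
  4a + 2b + c = -13/3
  16a + 4b + c = 13/3
Solving the system yields a = 1, b = -5/3, c = -5.
So h(x) = x^2 - (5/3)x - 5.
Then h(-3) = 9.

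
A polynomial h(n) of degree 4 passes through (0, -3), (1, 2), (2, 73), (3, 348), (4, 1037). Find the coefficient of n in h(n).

Write h(n) = an^4 + bn^3 + cn^2 + dn + e. Substituting each data point gives a linear system:
  e = -3
  a + b + c + d + e = 2
  16a + 8b + 4c + 2d + e = 73
  81a + 27b + 9c + 3d + e = 348
  256a + 64b + 16c + 4d + e = 1037
Solving the system yields a = 3, b = 5, c = -3, d = 0, e = -3.
So h(n) = 3n^4 + 5n^3 - 3n^2 - 3.
The coefficient of n is 0.

0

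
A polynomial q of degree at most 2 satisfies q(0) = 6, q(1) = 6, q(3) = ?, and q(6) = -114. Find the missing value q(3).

-18

The 3 known points determine the degree-2 polynomial uniquely.
Write q(x) = ax^2 + bx + c. Substituting each data point gives a linear system:
  c = 6
  a + b + c = 6
  36a + 6b + c = -114
Solving the system yields a = -4, b = 4, c = 6.
So q(x) = -4x² + 4x + 6.
Then q(3) = -18.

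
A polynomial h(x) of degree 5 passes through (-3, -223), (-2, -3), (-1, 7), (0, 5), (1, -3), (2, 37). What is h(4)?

2157

Write h(x) = ax^5 + bx^4 + cx^3 + dx^2 + ex + k. Substituting each data point gives a linear system:
  -243a + 81b - 27c + 9d - 3e + k = -223
  -32a + 16b - 8c + 4d - 2e + k = -3
  -a + b - c + d - e + k = 7
  k = 5
  a + b + c + d + e + k = -3
  32a + 16b + 8c + 4d + 2e + k = 37
Solving the system yields a = 2, b = 2, c = -5, d = -5, e = -2, k = 5.
So h(x) = 2x^5 + 2x^4 - 5x^3 - 5x^2 - 2x + 5.
Then h(4) = 2157.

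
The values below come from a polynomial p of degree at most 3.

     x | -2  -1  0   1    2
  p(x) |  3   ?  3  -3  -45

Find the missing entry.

The 4 known points determine the degree-3 polynomial uniquely.
Write p(x) = ax^3 + bx^2 + cx + d. Substituting each data point gives a linear system:
  -8a + 4b - 2c + d = 3
  d = 3
  a + b + c + d = -3
  8a + 4b + 2c + d = -45
Solving the system yields a = -4, b = -6, c = 4, d = 3.
So p(x) = -4x^3 - 6x^2 + 4x + 3.
Then p(-1) = -3.

-3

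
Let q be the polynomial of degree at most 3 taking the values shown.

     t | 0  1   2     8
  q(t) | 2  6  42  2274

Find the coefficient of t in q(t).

-4

Write q(t) = at^3 + bt^2 + ct + d. Substituting each data point gives a linear system:
  d = 2
  a + b + c + d = 6
  8a + 4b + 2c + d = 42
  512a + 64b + 8c + d = 2274
Solving the system yields a = 4, b = 4, c = -4, d = 2.
So q(t) = 4t^3 + 4t^2 - 4t + 2.
The coefficient of t is -4.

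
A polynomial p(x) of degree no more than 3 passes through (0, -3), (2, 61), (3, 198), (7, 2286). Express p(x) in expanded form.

p(x) = 6x^3 + 5x^2 - 2x - 3

Write p(x) = ax^3 + bx^2 + cx + d. Substituting each data point gives a linear system:
  d = -3
  8a + 4b + 2c + d = 61
  27a + 9b + 3c + d = 198
  343a + 49b + 7c + d = 2286
Solving the system yields a = 6, b = 5, c = -2, d = -3.
So p(x) = 6x³ + 5x² - 2x - 3.
Check: p(3) = 198. ✓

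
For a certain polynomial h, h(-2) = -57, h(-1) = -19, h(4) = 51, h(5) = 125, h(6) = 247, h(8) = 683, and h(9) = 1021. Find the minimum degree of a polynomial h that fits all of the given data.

Divided differences on the nodes -2, -1, 4, 5, 6, 8, 9:
  order 0: -57  -19  51  125  247  683  1021
  order 1: 38  14  74  122  218  338
  order 2: -4  10  24  32  40
  order 3: 2  2  2  2
  order 4: 0  0  0
  order 5: 0  0
  order 6: 0
The order-3 divided differences are all 2 (nonzero) and every higher order vanishes, so the data lies on a polynomial of degree exactly 3.

3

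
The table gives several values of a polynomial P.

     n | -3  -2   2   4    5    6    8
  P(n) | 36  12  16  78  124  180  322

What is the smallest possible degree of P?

2

Divided differences on the nodes -3, -2, 2, 4, 5, 6, 8:
  order 0: 36  12  16  78  124  180  322
  order 1: -24  1  31  46  56  71
  order 2: 5  5  5  5  5
  order 3: 0  0  0  0
  order 4: 0  0  0
  order 5: 0  0
  order 6: 0
The order-2 divided differences are all 5 (nonzero) and every higher order vanishes, so the data lies on a polynomial of degree exactly 2.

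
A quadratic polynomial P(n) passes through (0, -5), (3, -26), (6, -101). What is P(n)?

P(n) = -3n^2 + 2n - 5

Write P(n) = an^2 + bn + c. Substituting each data point gives a linear system:
  c = -5
  9a + 3b + c = -26
  36a + 6b + c = -101
Solving the system yields a = -3, b = 2, c = -5.
So P(n) = -3n² + 2n - 5.
Check: P(6) = -101. ✓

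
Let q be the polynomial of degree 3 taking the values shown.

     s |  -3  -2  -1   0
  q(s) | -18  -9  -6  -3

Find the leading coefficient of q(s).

Write q(s) = as^3 + bs^2 + cs + d. Substituting each data point gives a linear system:
  -27a + 9b - 3c + d = -18
  -8a + 4b - 2c + d = -9
  -a + b - c + d = -6
  d = -3
Solving the system yields a = 1, b = 3, c = 5, d = -3.
So q(s) = s^3 + 3s^2 + 5s - 3.
The leading coefficient is 1.

1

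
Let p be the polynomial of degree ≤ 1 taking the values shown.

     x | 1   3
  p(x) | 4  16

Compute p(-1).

-8

Using the Lagrange interpolation formula with nodes 1, 3:
  L_0(x) = (x - 3) / -2
  L_1(x) = (x - 1) / 2
Then p(x) = 4·L_0(x) + 16·L_1(x).
Expanding and collecting terms gives p(x) = 6x - 2.
Evaluating at x = -1: p(-1) = -8.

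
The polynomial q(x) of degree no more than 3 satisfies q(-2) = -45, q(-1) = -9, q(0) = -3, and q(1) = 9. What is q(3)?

195

Forward differences of the values at x = -2, -1, 0, 1:
  q  : -45  -9  -3  9
  Δ  : 36  6  12
  Δ^2: -30  6
  Δ^3: 36
The third differences are constant, confirming degree 3.
Interpolating (Newton forward form) and evaluating at x = 3 gives q(3) = 195.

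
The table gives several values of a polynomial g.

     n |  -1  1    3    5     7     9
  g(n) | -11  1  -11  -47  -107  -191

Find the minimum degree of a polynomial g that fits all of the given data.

Forward differences of the values at n = -1, 1, 3, 5, 7, 9:
  g  : -11  1  -11  -47  -107  -191
  Δ  : 12  -12  -36  -60  -84
  Δ^2: -24  -24  -24  -24
  Δ^3: 0  0  0
  Δ^4: 0  0
  Δ^5: 0
The second differences are constant (-24) and nonzero, while all higher differences vanish, so the minimal degree is 2.

2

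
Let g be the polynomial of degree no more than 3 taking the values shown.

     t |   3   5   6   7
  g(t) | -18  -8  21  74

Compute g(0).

-3

Write g(t) = at^3 + bt^2 + ct + d. Substituting each data point gives a linear system:
  27a + 9b + 3c + d = -18
  125a + 25b + 5c + d = -8
  216a + 36b + 6c + d = 21
  343a + 49b + 7c + d = 74
Solving the system yields a = 1, b = -6, c = 4, d = -3.
So g(t) = t³ - 6t² + 4t - 3.
Then g(0) = -3.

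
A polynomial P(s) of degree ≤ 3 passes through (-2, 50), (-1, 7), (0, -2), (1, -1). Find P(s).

Write P(s) = as^3 + bs^2 + cs + d. Substituting each data point gives a linear system:
  -8a + 4b - 2c + d = 50
  -a + b - c + d = 7
  d = -2
  a + b + c + d = -1
Solving the system yields a = -4, b = 5, c = 0, d = -2.
So P(s) = -4s³ + 5s² - 2.
Check: P(1) = -1. ✓

P(s) = -4s^3 + 5s^2 - 2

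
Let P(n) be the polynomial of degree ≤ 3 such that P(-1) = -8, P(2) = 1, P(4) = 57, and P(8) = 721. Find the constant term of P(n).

Write P(n) = an^3 + bn^2 + cn + d. Substituting each data point gives a linear system:
  -a + b - c + d = -8
  8a + 4b + 2c + d = 1
  64a + 16b + 4c + d = 57
  512a + 64b + 8c + d = 721
Solving the system yields a = 2, b = -5, c = 2, d = 1.
So P(n) = 2n^3 - 5n^2 + 2n + 1.
The constant term is 1.

1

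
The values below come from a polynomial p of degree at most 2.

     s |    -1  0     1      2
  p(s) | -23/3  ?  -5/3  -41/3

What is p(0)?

The 3 known points determine the degree-2 polynomial uniquely.
Write p(s) = as^2 + bs + c. Substituting each data point gives a linear system:
  a - b + c = -23/3
  a + b + c = -5/3
  4a + 2b + c = -41/3
Solving the system yields a = -5, b = 3, c = 1/3.
So p(s) = -5s^2 + 3s + 1/3.
Then p(0) = 1/3.

1/3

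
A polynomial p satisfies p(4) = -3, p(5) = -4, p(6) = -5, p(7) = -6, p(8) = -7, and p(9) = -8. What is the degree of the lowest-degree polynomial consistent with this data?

1

Forward differences of the values at u = 4, 5, 6, 7, 8, 9:
  p  : -3  -4  -5  -6  -7  -8
  Δ  : -1  -1  -1  -1  -1
  Δ^2: 0  0  0  0
  Δ^3: 0  0  0
  Δ^4: 0  0
  Δ^5: 0
The first differences are constant (-1) and nonzero, while all higher differences vanish, so the minimal degree is 1.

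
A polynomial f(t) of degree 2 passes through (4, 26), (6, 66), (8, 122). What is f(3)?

Write f(t) = at^2 + bt + c. Substituting each data point gives a linear system:
  16a + 4b + c = 26
  36a + 6b + c = 66
  64a + 8b + c = 122
Solving the system yields a = 2, b = 0, c = -6.
So f(t) = 2t^2 - 6.
Then f(3) = 12.

12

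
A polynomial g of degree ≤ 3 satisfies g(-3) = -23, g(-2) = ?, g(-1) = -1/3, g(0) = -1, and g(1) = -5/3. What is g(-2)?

On equispaced nodes a degree-3 polynomial has vanishing fourth forward difference, so
  g(-3) - 4·g(-2) + 6·g(-1) - 4·g(0) + g(1) = 0.
Substituting the known values and solving for g(-2):
  -4·g(-2) = 68/3
  g(-2) = -17/3.

-17/3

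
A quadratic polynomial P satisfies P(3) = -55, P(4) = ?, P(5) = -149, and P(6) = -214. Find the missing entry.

The 3 known points determine the degree-2 polynomial uniquely.
Write P(t) = at^2 + bt + c. Substituting each data point gives a linear system:
  9a + 3b + c = -55
  25a + 5b + c = -149
  36a + 6b + c = -214
Solving the system yields a = -6, b = 1, c = -4.
So P(t) = -6t² + t - 4.
Then P(4) = -96.

-96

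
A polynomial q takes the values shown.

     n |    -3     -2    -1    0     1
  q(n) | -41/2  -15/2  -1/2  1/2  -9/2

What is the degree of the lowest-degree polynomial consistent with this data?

2

Forward differences of the values at n = -3, -2, -1, 0, 1:
  q  : -41/2  -15/2  -1/2  1/2  -9/2
  Δ  : 13  7  1  -5
  Δ^2: -6  -6  -6
  Δ^3: 0  0
  Δ^4: 0
The second differences are constant (-6) and nonzero, while all higher differences vanish, so the minimal degree is 2.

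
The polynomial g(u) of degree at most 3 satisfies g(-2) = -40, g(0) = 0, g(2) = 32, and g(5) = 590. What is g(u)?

g(u) = 5u^3 - u^2 - 2u

Write g(u) = au^3 + bu^2 + cu + d. Substituting each data point gives a linear system:
  -8a + 4b - 2c + d = -40
  d = 0
  8a + 4b + 2c + d = 32
  125a + 25b + 5c + d = 590
Solving the system yields a = 5, b = -1, c = -2, d = 0.
So g(u) = 5u^3 - u^2 - 2u.
Check: g(0) = 0. ✓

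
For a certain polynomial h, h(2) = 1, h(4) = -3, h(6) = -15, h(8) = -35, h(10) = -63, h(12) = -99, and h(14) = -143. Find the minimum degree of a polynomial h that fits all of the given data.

2

Forward differences of the values at u = 2, 4, 6, 8, 10, 12, 14:
  h  : 1  -3  -15  -35  -63  -99  -143
  Δ  : -4  -12  -20  -28  -36  -44
  Δ^2: -8  -8  -8  -8  -8
  Δ^3: 0  0  0  0
  Δ^4: 0  0  0
  Δ^5: 0  0
  Δ^6: 0
The second differences are constant (-8) and nonzero, while all higher differences vanish, so the minimal degree is 2.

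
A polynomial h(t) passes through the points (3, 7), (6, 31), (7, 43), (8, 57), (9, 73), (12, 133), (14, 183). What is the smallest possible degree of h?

Divided differences on the nodes 3, 6, 7, 8, 9, 12, 14:
  order 0: 7  31  43  57  73  133  183
  order 1: 8  12  14  16  20  25
  order 2: 1  1  1  1  1
  order 3: 0  0  0  0
  order 4: 0  0  0
  order 5: 0  0
  order 6: 0
The order-2 divided differences are all 1 (nonzero) and every higher order vanishes, so the data lies on a polynomial of degree exactly 2.

2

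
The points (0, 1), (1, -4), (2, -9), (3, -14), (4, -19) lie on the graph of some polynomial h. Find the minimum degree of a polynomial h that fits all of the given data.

1

Forward differences of the values at u = 0, 1, 2, 3, 4:
  h  : 1  -4  -9  -14  -19
  Δ  : -5  -5  -5  -5
  Δ^2: 0  0  0
  Δ^3: 0  0
  Δ^4: 0
The first differences are constant (-5) and nonzero, while all higher differences vanish, so the minimal degree is 1.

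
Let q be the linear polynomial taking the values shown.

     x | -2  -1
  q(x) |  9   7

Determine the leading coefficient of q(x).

Write q(x) = ax + b. Substituting each data point gives a linear system:
  -2a + b = 9
  -a + b = 7
Solving the system yields a = -2, b = 5.
So q(x) = -2x + 5.
The leading coefficient is -2.

-2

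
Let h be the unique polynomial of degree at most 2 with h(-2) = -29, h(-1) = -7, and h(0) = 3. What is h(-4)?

-109

Using the Lagrange interpolation formula with nodes -2, -1, 0:
  L_0(x) = (x + 1)x / 2
  L_1(x) = (x + 2)x / -1
  L_2(x) = (x + 2)(x + 1) / 2
Then h(x) = -29·L_0(x) - 7·L_1(x) + 3·L_2(x).
Expanding and collecting terms gives h(x) = -6x^2 + 4x + 3.
Evaluating at x = -4: h(-4) = -109.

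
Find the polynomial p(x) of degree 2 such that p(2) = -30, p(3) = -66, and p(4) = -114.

Using the Lagrange interpolation formula with nodes 2, 3, 4:
  L_0(x) = (x - 3)(x - 4) / 2
  L_1(x) = (x - 2)(x - 4) / -1
  L_2(x) = (x - 2)(x - 3) / 2
Then p(x) = -30·L_0(x) - 66·L_1(x) - 114·L_2(x).
Expanding and collecting terms gives p(x) = -6x² - 6x + 6.
Check: p(2) = -30. ✓

p(x) = -6x^2 - 6x + 6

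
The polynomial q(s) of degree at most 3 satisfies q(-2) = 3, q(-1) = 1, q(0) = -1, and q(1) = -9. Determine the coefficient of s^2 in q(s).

Write q(s) = as^3 + bs^2 + cs + d. Substituting each data point gives a linear system:
  -8a + 4b - 2c + d = 3
  -a + b - c + d = 1
  d = -1
  a + b + c + d = -9
Solving the system yields a = -1, b = -3, c = -4, d = -1.
So q(s) = -s^3 - 3s^2 - 4s - 1.
The coefficient of s^2 is -3.

-3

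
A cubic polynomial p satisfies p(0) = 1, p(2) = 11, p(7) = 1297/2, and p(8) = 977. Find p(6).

Using the Lagrange interpolation formula with nodes 0, 2, 7, 8:
  L_0(u) = (u - 2)(u - 7)(u - 8) / -112
  L_1(u) = u(u - 7)(u - 8) / 60
  L_2(u) = u(u - 2)(u - 8) / -35
  L_3(u) = u(u - 2)(u - 7) / 48
Then p(u) = 1·L_0(u) + 11·L_1(u) + 1297/2·L_2(u) + 977·L_3(u).
Expanding and collecting terms gives p(u) = 2u^3 - (1/2)u^2 - 2u + 1.
Evaluating at u = 6: p(6) = 403.

403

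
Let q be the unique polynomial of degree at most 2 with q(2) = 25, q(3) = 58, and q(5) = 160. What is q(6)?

Using the Lagrange interpolation formula with nodes 2, 3, 5:
  L_0(x) = (x - 3)(x - 5) / 3
  L_1(x) = (x - 2)(x - 5) / -2
  L_2(x) = (x - 2)(x - 3) / 6
Then q(x) = 25·L_0(x) + 58·L_1(x) + 160·L_2(x).
Expanding and collecting terms gives q(x) = 6x² + 3x - 5.
Evaluating at x = 6: q(6) = 229.

229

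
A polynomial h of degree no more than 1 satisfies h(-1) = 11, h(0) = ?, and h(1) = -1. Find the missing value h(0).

The 2 known points determine the degree-1 polynomial uniquely.
Write h(x) = ax + b. Substituting each data point gives a linear system:
  -a + b = 11
  a + b = -1
Solving the system yields a = -6, b = 5.
So h(x) = -6x + 5.
Then h(0) = 5.

5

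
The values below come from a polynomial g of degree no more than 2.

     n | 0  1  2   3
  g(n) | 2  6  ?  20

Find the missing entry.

12

The 3 known points determine the degree-2 polynomial uniquely.
Write g(n) = an^2 + bn + c. Substituting each data point gives a linear system:
  c = 2
  a + b + c = 6
  9a + 3b + c = 20
Solving the system yields a = 1, b = 3, c = 2.
So g(n) = n^2 + 3n + 2.
Then g(2) = 12.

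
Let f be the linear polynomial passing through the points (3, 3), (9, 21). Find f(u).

Write f(u) = au + b. Substituting each data point gives a linear system:
  3a + b = 3
  9a + b = 21
Solving the system yields a = 3, b = -6.
So f(u) = 3u - 6.
Check: f(3) = 3. ✓

f(u) = 3u - 6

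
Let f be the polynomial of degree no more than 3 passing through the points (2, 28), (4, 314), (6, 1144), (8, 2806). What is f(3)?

121

Write f(t) = at^3 + bt^2 + ct + d. Substituting each data point gives a linear system:
  8a + 4b + 2c + d = 28
  64a + 16b + 4c + d = 314
  216a + 36b + 6c + d = 1144
  512a + 64b + 8c + d = 2806
Solving the system yields a = 6, b = -4, c = -1, d = -2.
So f(t) = 6t^3 - 4t^2 - t - 2.
Then f(3) = 121.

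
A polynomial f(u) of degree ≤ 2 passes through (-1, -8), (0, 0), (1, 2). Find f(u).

Using the Lagrange interpolation formula with nodes -1, 0, 1:
  L_0(u) = u(u - 1) / 2
  L_1(u) = (u + 1)(u - 1) / -1
  L_2(u) = (u + 1)u / 2
Then f(u) = -8·L_0(u) + 0·L_1(u) + 2·L_2(u).
Expanding and collecting terms gives f(u) = -3u² + 5u.
Check: f(0) = 0. ✓

f(u) = -3u^2 + 5u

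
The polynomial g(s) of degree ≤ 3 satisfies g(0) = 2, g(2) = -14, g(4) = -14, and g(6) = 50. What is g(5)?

7

Forward differences of the values at s = 0, 2, 4, 6:
  g  : 2  -14  -14  50
  Δ  : -16  0  64
  Δ^2: 16  64
  Δ^3: 48
The third differences are constant, confirming degree 3.
Interpolating (Newton forward form) and evaluating at s = 5 gives g(5) = 7.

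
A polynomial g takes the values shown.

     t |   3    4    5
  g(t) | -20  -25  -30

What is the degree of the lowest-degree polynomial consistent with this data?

1

Forward differences of the values at t = 3, 4, 5:
  g  : -20  -25  -30
  Δ  : -5  -5
  Δ^2: 0
The first differences are constant (-5) and nonzero, while all higher differences vanish, so the minimal degree is 1.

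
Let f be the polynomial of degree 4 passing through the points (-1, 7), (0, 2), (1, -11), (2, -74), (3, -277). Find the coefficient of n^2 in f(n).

Write f(n) = an^4 + bn^3 + cn^2 + dn + e. Substituting each data point gives a linear system:
  a - b + c - d + e = 7
  e = 2
  a + b + c + d + e = -11
  16a + 8b + 4c + 2d + e = -74
  81a + 27b + 9c + 3d + e = -277
Solving the system yields a = -2, b = -3, c = -2, d = -6, e = 2.
So f(n) = -2n^4 - 3n^3 - 2n^2 - 6n + 2.
The coefficient of n^2 is -2.

-2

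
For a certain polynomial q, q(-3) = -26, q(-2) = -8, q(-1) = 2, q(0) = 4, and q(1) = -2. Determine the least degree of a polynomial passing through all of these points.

2

Forward differences of the values at x = -3, -2, -1, 0, 1:
  q  : -26  -8  2  4  -2
  Δ  : 18  10  2  -6
  Δ^2: -8  -8  -8
  Δ^3: 0  0
  Δ^4: 0
The second differences are constant (-8) and nonzero, while all higher differences vanish, so the minimal degree is 2.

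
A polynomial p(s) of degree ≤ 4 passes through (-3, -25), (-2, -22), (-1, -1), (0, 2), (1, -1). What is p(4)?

794

Using the Lagrange interpolation formula with nodes -3, -2, -1, 0, 1:
  L_0(s) = (s + 2)(s + 1)s(s - 1) / 24
  L_1(s) = (s + 3)(s + 1)s(s - 1) / -6
  L_2(s) = (s + 3)(s + 2)s(s - 1) / 4
  L_3(s) = (s + 3)(s + 2)(s + 1)(s - 1) / -6
  L_4(s) = (s + 3)(s + 2)(s + 1)s / 24
Then p(s) = -25·L_0(s) - 22·L_1(s) - 1·L_2(s) + 2·L_3(s) - 1·L_4(s).
Expanding and collecting terms gives p(s) = 2s^4 + 6s^3 - 5s^2 - 6s + 2.
Evaluating at s = 4: p(4) = 794.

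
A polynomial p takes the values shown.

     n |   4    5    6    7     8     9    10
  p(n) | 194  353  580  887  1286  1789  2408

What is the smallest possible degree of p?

3

Forward differences of the values at n = 4, 5, 6, 7, 8, 9, 10:
  p  : 194  353  580  887  1286  1789  2408
  Δ  : 159  227  307  399  503  619
  Δ^2: 68  80  92  104  116
  Δ^3: 12  12  12  12
  Δ^4: 0  0  0
  Δ^5: 0  0
  Δ^6: 0
The third differences are constant (12) and nonzero, while all higher differences vanish, so the minimal degree is 3.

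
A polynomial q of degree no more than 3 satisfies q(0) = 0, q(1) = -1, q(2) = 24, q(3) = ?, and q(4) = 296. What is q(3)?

The 4 known points determine the degree-3 polynomial uniquely.
Write q(n) = an^3 + bn^2 + cn + d. Substituting each data point gives a linear system:
  d = 0
  a + b + c + d = -1
  8a + 4b + 2c + d = 24
  64a + 16b + 4c + d = 296
Solving the system yields a = 6, b = -5, c = -2, d = 0.
So q(n) = 6n^3 - 5n^2 - 2n.
Then q(3) = 111.

111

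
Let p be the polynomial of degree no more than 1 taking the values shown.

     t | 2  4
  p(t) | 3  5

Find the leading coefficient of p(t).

1

Write p(t) = at + b. Substituting each data point gives a linear system:
  2a + b = 3
  4a + b = 5
Solving the system yields a = 1, b = 1.
So p(t) = t + 1.
The leading coefficient is 1.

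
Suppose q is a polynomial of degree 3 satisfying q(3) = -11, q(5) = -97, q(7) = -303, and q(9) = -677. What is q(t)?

q(t) = -t^3 + 6t - 2

Write q(t) = at^3 + bt^2 + ct + d. Substituting each data point gives a linear system:
  27a + 9b + 3c + d = -11
  125a + 25b + 5c + d = -97
  343a + 49b + 7c + d = -303
  729a + 81b + 9c + d = -677
Solving the system yields a = -1, b = 0, c = 6, d = -2.
So q(t) = -t³ + 6t - 2.
Check: q(9) = -677. ✓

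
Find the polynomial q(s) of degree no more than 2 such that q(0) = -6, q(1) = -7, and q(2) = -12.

q(s) = -2s^2 + s - 6

Write q(s) = as^2 + bs + c. Substituting each data point gives a linear system:
  c = -6
  a + b + c = -7
  4a + 2b + c = -12
Solving the system yields a = -2, b = 1, c = -6.
So q(s) = -2s² + s - 6.
Check: q(2) = -12. ✓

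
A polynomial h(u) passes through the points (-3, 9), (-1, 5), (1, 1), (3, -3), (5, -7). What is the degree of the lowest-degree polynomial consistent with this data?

1

Forward differences of the values at u = -3, -1, 1, 3, 5:
  h  : 9  5  1  -3  -7
  Δ  : -4  -4  -4  -4
  Δ^2: 0  0  0
  Δ^3: 0  0
  Δ^4: 0
The first differences are constant (-4) and nonzero, while all higher differences vanish, so the minimal degree is 1.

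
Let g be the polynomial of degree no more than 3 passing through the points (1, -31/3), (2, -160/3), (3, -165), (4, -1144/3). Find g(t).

Write g(t) = at^3 + bt^2 + ct + d. Substituting each data point gives a linear system:
  a + b + c + d = -31/3
  8a + 4b + 2c + d = -160/3
  27a + 9b + 3c + d = -165
  64a + 16b + 4c + d = -1144/3
Solving the system yields a = -6, b = 5/3, c = -6, d = 0.
So g(t) = -6t^3 + (5/3)t^2 - 6t.
Check: g(1) = -31/3. ✓

g(t) = -6t^3 + (5/3)t^2 - 6t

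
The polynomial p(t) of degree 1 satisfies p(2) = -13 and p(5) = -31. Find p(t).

p(t) = -6t - 1

Using the Lagrange interpolation formula with nodes 2, 5:
  L_0(t) = (t - 5) / -3
  L_1(t) = (t - 2) / 3
Then p(t) = -13·L_0(t) - 31·L_1(t).
Expanding and collecting terms gives p(t) = -6t - 1.
Check: p(2) = -13. ✓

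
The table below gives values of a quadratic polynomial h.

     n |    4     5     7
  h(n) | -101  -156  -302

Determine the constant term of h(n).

Write h(n) = an^2 + bn + c. Substituting each data point gives a linear system:
  16a + 4b + c = -101
  25a + 5b + c = -156
  49a + 7b + c = -302
Solving the system yields a = -6, b = -1, c = -1.
So h(n) = -6n² - n - 1.
The constant term is -1.

-1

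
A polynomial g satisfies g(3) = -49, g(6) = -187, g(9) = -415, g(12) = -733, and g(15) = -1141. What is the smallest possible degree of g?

Forward differences of the values at u = 3, 6, 9, 12, 15:
  g  : -49  -187  -415  -733  -1141
  Δ  : -138  -228  -318  -408
  Δ^2: -90  -90  -90
  Δ^3: 0  0
  Δ^4: 0
The second differences are constant (-90) and nonzero, while all higher differences vanish, so the minimal degree is 2.

2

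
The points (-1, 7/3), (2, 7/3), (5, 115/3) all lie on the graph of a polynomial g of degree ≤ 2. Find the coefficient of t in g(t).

Write g(t) = at^2 + bt + c. Substituting each data point gives a linear system:
  a - b + c = 7/3
  4a + 2b + c = 7/3
  25a + 5b + c = 115/3
Solving the system yields a = 2, b = -2, c = -5/3.
So g(t) = 2t^2 - 2t - 5/3.
The coefficient of t is -2.

-2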